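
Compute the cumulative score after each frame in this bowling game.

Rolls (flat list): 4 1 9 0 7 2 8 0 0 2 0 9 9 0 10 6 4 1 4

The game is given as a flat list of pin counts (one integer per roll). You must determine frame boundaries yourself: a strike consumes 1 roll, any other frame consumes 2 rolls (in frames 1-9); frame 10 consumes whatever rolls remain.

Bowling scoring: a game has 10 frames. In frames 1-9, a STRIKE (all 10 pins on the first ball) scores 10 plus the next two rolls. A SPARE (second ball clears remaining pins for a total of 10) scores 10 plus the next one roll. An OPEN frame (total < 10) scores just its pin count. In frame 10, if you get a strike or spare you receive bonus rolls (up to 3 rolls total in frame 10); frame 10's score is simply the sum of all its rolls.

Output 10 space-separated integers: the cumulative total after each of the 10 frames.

Answer: 5 14 23 31 33 42 51 71 82 87

Derivation:
Frame 1: OPEN (4+1=5). Cumulative: 5
Frame 2: OPEN (9+0=9). Cumulative: 14
Frame 3: OPEN (7+2=9). Cumulative: 23
Frame 4: OPEN (8+0=8). Cumulative: 31
Frame 5: OPEN (0+2=2). Cumulative: 33
Frame 6: OPEN (0+9=9). Cumulative: 42
Frame 7: OPEN (9+0=9). Cumulative: 51
Frame 8: STRIKE. 10 + next two rolls (6+4) = 20. Cumulative: 71
Frame 9: SPARE (6+4=10). 10 + next roll (1) = 11. Cumulative: 82
Frame 10: OPEN. Sum of all frame-10 rolls (1+4) = 5. Cumulative: 87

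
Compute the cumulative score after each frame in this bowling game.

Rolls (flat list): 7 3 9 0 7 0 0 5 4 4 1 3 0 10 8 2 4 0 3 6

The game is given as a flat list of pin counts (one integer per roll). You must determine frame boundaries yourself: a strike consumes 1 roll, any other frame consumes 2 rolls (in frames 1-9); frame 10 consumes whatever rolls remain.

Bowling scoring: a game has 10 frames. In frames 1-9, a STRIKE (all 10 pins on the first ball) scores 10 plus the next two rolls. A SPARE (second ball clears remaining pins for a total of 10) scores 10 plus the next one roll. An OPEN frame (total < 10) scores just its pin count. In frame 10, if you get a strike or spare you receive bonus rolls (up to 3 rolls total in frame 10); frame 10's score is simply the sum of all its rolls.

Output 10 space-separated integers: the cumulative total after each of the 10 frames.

Frame 1: SPARE (7+3=10). 10 + next roll (9) = 19. Cumulative: 19
Frame 2: OPEN (9+0=9). Cumulative: 28
Frame 3: OPEN (7+0=7). Cumulative: 35
Frame 4: OPEN (0+5=5). Cumulative: 40
Frame 5: OPEN (4+4=8). Cumulative: 48
Frame 6: OPEN (1+3=4). Cumulative: 52
Frame 7: SPARE (0+10=10). 10 + next roll (8) = 18. Cumulative: 70
Frame 8: SPARE (8+2=10). 10 + next roll (4) = 14. Cumulative: 84
Frame 9: OPEN (4+0=4). Cumulative: 88
Frame 10: OPEN. Sum of all frame-10 rolls (3+6) = 9. Cumulative: 97

Answer: 19 28 35 40 48 52 70 84 88 97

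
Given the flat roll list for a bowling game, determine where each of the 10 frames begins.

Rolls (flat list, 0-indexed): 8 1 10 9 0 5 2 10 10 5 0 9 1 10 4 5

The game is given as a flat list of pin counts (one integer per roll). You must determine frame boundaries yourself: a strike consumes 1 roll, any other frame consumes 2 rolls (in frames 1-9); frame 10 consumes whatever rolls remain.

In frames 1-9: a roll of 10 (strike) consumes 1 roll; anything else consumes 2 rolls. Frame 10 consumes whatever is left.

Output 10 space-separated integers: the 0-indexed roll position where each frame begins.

Answer: 0 2 3 5 7 8 9 11 13 14

Derivation:
Frame 1 starts at roll index 0: rolls=8,1 (sum=9), consumes 2 rolls
Frame 2 starts at roll index 2: roll=10 (strike), consumes 1 roll
Frame 3 starts at roll index 3: rolls=9,0 (sum=9), consumes 2 rolls
Frame 4 starts at roll index 5: rolls=5,2 (sum=7), consumes 2 rolls
Frame 5 starts at roll index 7: roll=10 (strike), consumes 1 roll
Frame 6 starts at roll index 8: roll=10 (strike), consumes 1 roll
Frame 7 starts at roll index 9: rolls=5,0 (sum=5), consumes 2 rolls
Frame 8 starts at roll index 11: rolls=9,1 (sum=10), consumes 2 rolls
Frame 9 starts at roll index 13: roll=10 (strike), consumes 1 roll
Frame 10 starts at roll index 14: 2 remaining rolls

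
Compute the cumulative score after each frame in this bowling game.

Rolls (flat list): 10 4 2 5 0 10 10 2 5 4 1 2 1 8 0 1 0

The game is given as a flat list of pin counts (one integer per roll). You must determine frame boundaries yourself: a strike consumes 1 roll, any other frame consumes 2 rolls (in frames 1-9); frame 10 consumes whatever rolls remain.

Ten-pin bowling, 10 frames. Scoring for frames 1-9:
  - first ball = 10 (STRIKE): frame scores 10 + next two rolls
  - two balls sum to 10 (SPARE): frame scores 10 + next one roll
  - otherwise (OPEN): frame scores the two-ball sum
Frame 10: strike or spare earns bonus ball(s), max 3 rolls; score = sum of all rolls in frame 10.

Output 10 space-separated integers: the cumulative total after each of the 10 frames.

Frame 1: STRIKE. 10 + next two rolls (4+2) = 16. Cumulative: 16
Frame 2: OPEN (4+2=6). Cumulative: 22
Frame 3: OPEN (5+0=5). Cumulative: 27
Frame 4: STRIKE. 10 + next two rolls (10+2) = 22. Cumulative: 49
Frame 5: STRIKE. 10 + next two rolls (2+5) = 17. Cumulative: 66
Frame 6: OPEN (2+5=7). Cumulative: 73
Frame 7: OPEN (4+1=5). Cumulative: 78
Frame 8: OPEN (2+1=3). Cumulative: 81
Frame 9: OPEN (8+0=8). Cumulative: 89
Frame 10: OPEN. Sum of all frame-10 rolls (1+0) = 1. Cumulative: 90

Answer: 16 22 27 49 66 73 78 81 89 90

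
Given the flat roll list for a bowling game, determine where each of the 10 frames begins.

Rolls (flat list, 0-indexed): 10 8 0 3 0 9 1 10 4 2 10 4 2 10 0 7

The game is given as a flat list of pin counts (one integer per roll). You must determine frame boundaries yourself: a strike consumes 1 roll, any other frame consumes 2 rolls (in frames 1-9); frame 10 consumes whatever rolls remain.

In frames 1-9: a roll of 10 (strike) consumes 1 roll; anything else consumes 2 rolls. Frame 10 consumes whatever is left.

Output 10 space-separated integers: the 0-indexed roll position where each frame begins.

Answer: 0 1 3 5 7 8 10 11 13 14

Derivation:
Frame 1 starts at roll index 0: roll=10 (strike), consumes 1 roll
Frame 2 starts at roll index 1: rolls=8,0 (sum=8), consumes 2 rolls
Frame 3 starts at roll index 3: rolls=3,0 (sum=3), consumes 2 rolls
Frame 4 starts at roll index 5: rolls=9,1 (sum=10), consumes 2 rolls
Frame 5 starts at roll index 7: roll=10 (strike), consumes 1 roll
Frame 6 starts at roll index 8: rolls=4,2 (sum=6), consumes 2 rolls
Frame 7 starts at roll index 10: roll=10 (strike), consumes 1 roll
Frame 8 starts at roll index 11: rolls=4,2 (sum=6), consumes 2 rolls
Frame 9 starts at roll index 13: roll=10 (strike), consumes 1 roll
Frame 10 starts at roll index 14: 2 remaining rolls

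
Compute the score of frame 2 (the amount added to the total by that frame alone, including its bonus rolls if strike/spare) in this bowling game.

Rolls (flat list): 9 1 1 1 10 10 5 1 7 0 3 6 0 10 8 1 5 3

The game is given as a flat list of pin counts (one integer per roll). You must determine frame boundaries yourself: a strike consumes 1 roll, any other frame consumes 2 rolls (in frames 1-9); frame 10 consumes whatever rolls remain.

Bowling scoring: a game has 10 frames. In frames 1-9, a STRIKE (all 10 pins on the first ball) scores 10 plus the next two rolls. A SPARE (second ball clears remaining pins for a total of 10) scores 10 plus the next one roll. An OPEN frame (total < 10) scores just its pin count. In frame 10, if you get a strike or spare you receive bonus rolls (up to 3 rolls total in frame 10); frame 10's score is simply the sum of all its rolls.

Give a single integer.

Answer: 2

Derivation:
Frame 1: SPARE (9+1=10). 10 + next roll (1) = 11. Cumulative: 11
Frame 2: OPEN (1+1=2). Cumulative: 13
Frame 3: STRIKE. 10 + next two rolls (10+5) = 25. Cumulative: 38
Frame 4: STRIKE. 10 + next two rolls (5+1) = 16. Cumulative: 54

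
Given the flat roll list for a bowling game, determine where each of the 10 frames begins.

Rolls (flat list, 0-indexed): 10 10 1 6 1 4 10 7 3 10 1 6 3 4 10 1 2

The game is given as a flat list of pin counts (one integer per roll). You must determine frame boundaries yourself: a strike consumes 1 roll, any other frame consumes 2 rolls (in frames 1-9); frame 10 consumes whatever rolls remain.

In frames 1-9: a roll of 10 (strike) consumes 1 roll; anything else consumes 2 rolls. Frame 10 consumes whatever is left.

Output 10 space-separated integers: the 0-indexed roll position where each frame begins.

Answer: 0 1 2 4 6 7 9 10 12 14

Derivation:
Frame 1 starts at roll index 0: roll=10 (strike), consumes 1 roll
Frame 2 starts at roll index 1: roll=10 (strike), consumes 1 roll
Frame 3 starts at roll index 2: rolls=1,6 (sum=7), consumes 2 rolls
Frame 4 starts at roll index 4: rolls=1,4 (sum=5), consumes 2 rolls
Frame 5 starts at roll index 6: roll=10 (strike), consumes 1 roll
Frame 6 starts at roll index 7: rolls=7,3 (sum=10), consumes 2 rolls
Frame 7 starts at roll index 9: roll=10 (strike), consumes 1 roll
Frame 8 starts at roll index 10: rolls=1,6 (sum=7), consumes 2 rolls
Frame 9 starts at roll index 12: rolls=3,4 (sum=7), consumes 2 rolls
Frame 10 starts at roll index 14: 3 remaining rolls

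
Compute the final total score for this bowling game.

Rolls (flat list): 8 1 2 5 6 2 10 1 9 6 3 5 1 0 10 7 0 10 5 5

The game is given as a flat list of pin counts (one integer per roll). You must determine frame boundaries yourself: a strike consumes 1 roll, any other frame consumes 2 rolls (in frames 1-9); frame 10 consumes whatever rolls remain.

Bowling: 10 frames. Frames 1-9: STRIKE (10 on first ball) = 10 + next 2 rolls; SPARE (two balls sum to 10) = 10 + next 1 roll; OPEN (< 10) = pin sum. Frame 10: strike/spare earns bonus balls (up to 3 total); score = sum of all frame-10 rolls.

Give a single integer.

Frame 1: OPEN (8+1=9). Cumulative: 9
Frame 2: OPEN (2+5=7). Cumulative: 16
Frame 3: OPEN (6+2=8). Cumulative: 24
Frame 4: STRIKE. 10 + next two rolls (1+9) = 20. Cumulative: 44
Frame 5: SPARE (1+9=10). 10 + next roll (6) = 16. Cumulative: 60
Frame 6: OPEN (6+3=9). Cumulative: 69
Frame 7: OPEN (5+1=6). Cumulative: 75
Frame 8: SPARE (0+10=10). 10 + next roll (7) = 17. Cumulative: 92
Frame 9: OPEN (7+0=7). Cumulative: 99
Frame 10: STRIKE. Sum of all frame-10 rolls (10+5+5) = 20. Cumulative: 119

Answer: 119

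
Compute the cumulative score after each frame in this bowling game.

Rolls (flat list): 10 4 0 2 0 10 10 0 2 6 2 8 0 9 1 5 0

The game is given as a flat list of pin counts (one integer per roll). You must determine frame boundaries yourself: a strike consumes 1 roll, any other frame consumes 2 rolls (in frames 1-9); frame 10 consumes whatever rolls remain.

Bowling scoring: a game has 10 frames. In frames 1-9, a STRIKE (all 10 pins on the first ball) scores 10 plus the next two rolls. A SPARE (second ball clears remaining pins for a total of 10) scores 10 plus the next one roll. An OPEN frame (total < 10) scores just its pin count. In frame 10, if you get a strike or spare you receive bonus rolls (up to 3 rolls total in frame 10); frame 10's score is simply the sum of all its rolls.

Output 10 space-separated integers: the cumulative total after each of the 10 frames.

Answer: 14 18 20 40 52 54 62 70 85 90

Derivation:
Frame 1: STRIKE. 10 + next two rolls (4+0) = 14. Cumulative: 14
Frame 2: OPEN (4+0=4). Cumulative: 18
Frame 3: OPEN (2+0=2). Cumulative: 20
Frame 4: STRIKE. 10 + next two rolls (10+0) = 20. Cumulative: 40
Frame 5: STRIKE. 10 + next two rolls (0+2) = 12. Cumulative: 52
Frame 6: OPEN (0+2=2). Cumulative: 54
Frame 7: OPEN (6+2=8). Cumulative: 62
Frame 8: OPEN (8+0=8). Cumulative: 70
Frame 9: SPARE (9+1=10). 10 + next roll (5) = 15. Cumulative: 85
Frame 10: OPEN. Sum of all frame-10 rolls (5+0) = 5. Cumulative: 90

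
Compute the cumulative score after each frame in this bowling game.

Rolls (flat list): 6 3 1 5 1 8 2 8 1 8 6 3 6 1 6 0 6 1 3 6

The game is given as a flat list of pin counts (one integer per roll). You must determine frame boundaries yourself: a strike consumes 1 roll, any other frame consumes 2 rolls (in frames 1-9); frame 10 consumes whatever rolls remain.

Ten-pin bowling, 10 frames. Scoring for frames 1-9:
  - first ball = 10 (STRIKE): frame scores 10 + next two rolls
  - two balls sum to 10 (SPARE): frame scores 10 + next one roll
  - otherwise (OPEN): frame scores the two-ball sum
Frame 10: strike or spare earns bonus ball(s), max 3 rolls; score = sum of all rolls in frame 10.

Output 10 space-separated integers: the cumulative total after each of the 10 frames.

Frame 1: OPEN (6+3=9). Cumulative: 9
Frame 2: OPEN (1+5=6). Cumulative: 15
Frame 3: OPEN (1+8=9). Cumulative: 24
Frame 4: SPARE (2+8=10). 10 + next roll (1) = 11. Cumulative: 35
Frame 5: OPEN (1+8=9). Cumulative: 44
Frame 6: OPEN (6+3=9). Cumulative: 53
Frame 7: OPEN (6+1=7). Cumulative: 60
Frame 8: OPEN (6+0=6). Cumulative: 66
Frame 9: OPEN (6+1=7). Cumulative: 73
Frame 10: OPEN. Sum of all frame-10 rolls (3+6) = 9. Cumulative: 82

Answer: 9 15 24 35 44 53 60 66 73 82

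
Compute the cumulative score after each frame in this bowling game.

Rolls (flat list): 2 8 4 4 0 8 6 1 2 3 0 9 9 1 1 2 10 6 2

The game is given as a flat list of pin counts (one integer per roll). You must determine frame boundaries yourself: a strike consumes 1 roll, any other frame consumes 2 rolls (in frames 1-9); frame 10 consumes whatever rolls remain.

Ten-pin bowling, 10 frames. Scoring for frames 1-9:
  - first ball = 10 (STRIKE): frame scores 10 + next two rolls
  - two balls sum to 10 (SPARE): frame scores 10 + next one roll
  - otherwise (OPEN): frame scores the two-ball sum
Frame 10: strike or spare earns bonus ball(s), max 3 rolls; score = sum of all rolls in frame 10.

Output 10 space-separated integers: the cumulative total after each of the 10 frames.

Answer: 14 22 30 37 42 51 62 65 83 91

Derivation:
Frame 1: SPARE (2+8=10). 10 + next roll (4) = 14. Cumulative: 14
Frame 2: OPEN (4+4=8). Cumulative: 22
Frame 3: OPEN (0+8=8). Cumulative: 30
Frame 4: OPEN (6+1=7). Cumulative: 37
Frame 5: OPEN (2+3=5). Cumulative: 42
Frame 6: OPEN (0+9=9). Cumulative: 51
Frame 7: SPARE (9+1=10). 10 + next roll (1) = 11. Cumulative: 62
Frame 8: OPEN (1+2=3). Cumulative: 65
Frame 9: STRIKE. 10 + next two rolls (6+2) = 18. Cumulative: 83
Frame 10: OPEN. Sum of all frame-10 rolls (6+2) = 8. Cumulative: 91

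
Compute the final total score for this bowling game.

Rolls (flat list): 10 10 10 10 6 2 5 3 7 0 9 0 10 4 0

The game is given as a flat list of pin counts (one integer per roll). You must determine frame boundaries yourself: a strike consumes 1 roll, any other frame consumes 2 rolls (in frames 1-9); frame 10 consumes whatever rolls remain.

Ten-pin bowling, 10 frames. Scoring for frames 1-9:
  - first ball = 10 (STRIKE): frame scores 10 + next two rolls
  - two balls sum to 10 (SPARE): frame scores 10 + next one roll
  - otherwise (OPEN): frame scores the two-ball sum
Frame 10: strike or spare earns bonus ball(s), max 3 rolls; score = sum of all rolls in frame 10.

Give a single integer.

Frame 1: STRIKE. 10 + next two rolls (10+10) = 30. Cumulative: 30
Frame 2: STRIKE. 10 + next two rolls (10+10) = 30. Cumulative: 60
Frame 3: STRIKE. 10 + next two rolls (10+6) = 26. Cumulative: 86
Frame 4: STRIKE. 10 + next two rolls (6+2) = 18. Cumulative: 104
Frame 5: OPEN (6+2=8). Cumulative: 112
Frame 6: OPEN (5+3=8). Cumulative: 120
Frame 7: OPEN (7+0=7). Cumulative: 127
Frame 8: OPEN (9+0=9). Cumulative: 136
Frame 9: STRIKE. 10 + next two rolls (4+0) = 14. Cumulative: 150
Frame 10: OPEN. Sum of all frame-10 rolls (4+0) = 4. Cumulative: 154

Answer: 154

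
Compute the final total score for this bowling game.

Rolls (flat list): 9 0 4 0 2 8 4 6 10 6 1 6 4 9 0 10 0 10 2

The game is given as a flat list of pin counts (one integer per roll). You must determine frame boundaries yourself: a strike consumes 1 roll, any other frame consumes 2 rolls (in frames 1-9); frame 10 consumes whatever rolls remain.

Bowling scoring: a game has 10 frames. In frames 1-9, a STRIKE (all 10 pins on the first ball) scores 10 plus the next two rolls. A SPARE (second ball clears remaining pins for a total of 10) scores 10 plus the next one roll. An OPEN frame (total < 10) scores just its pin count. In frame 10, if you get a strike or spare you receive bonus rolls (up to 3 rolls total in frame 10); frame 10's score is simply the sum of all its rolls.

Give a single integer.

Frame 1: OPEN (9+0=9). Cumulative: 9
Frame 2: OPEN (4+0=4). Cumulative: 13
Frame 3: SPARE (2+8=10). 10 + next roll (4) = 14. Cumulative: 27
Frame 4: SPARE (4+6=10). 10 + next roll (10) = 20. Cumulative: 47
Frame 5: STRIKE. 10 + next two rolls (6+1) = 17. Cumulative: 64
Frame 6: OPEN (6+1=7). Cumulative: 71
Frame 7: SPARE (6+4=10). 10 + next roll (9) = 19. Cumulative: 90
Frame 8: OPEN (9+0=9). Cumulative: 99
Frame 9: STRIKE. 10 + next two rolls (0+10) = 20. Cumulative: 119
Frame 10: SPARE. Sum of all frame-10 rolls (0+10+2) = 12. Cumulative: 131

Answer: 131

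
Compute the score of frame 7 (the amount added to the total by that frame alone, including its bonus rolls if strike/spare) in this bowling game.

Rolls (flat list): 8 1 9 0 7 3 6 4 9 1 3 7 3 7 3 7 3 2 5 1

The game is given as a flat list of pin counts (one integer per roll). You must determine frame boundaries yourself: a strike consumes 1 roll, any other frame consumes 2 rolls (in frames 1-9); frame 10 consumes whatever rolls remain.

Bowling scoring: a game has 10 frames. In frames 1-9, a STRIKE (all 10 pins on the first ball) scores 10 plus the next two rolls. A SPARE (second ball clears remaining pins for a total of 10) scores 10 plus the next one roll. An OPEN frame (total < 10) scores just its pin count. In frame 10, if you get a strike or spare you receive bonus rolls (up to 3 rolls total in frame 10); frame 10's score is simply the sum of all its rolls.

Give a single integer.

Answer: 13

Derivation:
Frame 1: OPEN (8+1=9). Cumulative: 9
Frame 2: OPEN (9+0=9). Cumulative: 18
Frame 3: SPARE (7+3=10). 10 + next roll (6) = 16. Cumulative: 34
Frame 4: SPARE (6+4=10). 10 + next roll (9) = 19. Cumulative: 53
Frame 5: SPARE (9+1=10). 10 + next roll (3) = 13. Cumulative: 66
Frame 6: SPARE (3+7=10). 10 + next roll (3) = 13. Cumulative: 79
Frame 7: SPARE (3+7=10). 10 + next roll (3) = 13. Cumulative: 92
Frame 8: SPARE (3+7=10). 10 + next roll (3) = 13. Cumulative: 105
Frame 9: OPEN (3+2=5). Cumulative: 110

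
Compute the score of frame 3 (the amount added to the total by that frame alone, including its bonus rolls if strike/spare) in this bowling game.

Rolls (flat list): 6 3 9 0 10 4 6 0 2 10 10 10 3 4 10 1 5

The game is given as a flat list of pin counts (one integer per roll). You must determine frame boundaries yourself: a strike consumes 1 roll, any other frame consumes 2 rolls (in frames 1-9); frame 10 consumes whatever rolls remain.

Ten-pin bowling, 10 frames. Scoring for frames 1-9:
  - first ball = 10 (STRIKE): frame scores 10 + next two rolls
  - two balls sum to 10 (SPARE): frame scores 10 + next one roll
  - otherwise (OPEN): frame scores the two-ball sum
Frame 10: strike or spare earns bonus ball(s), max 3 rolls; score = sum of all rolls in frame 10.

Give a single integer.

Answer: 20

Derivation:
Frame 1: OPEN (6+3=9). Cumulative: 9
Frame 2: OPEN (9+0=9). Cumulative: 18
Frame 3: STRIKE. 10 + next two rolls (4+6) = 20. Cumulative: 38
Frame 4: SPARE (4+6=10). 10 + next roll (0) = 10. Cumulative: 48
Frame 5: OPEN (0+2=2). Cumulative: 50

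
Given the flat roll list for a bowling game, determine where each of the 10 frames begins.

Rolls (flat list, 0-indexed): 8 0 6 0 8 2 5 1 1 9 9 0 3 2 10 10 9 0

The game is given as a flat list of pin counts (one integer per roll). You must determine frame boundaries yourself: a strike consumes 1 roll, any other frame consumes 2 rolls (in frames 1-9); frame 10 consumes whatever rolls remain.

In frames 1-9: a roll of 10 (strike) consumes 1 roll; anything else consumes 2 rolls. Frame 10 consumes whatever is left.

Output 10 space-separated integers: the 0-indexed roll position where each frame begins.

Frame 1 starts at roll index 0: rolls=8,0 (sum=8), consumes 2 rolls
Frame 2 starts at roll index 2: rolls=6,0 (sum=6), consumes 2 rolls
Frame 3 starts at roll index 4: rolls=8,2 (sum=10), consumes 2 rolls
Frame 4 starts at roll index 6: rolls=5,1 (sum=6), consumes 2 rolls
Frame 5 starts at roll index 8: rolls=1,9 (sum=10), consumes 2 rolls
Frame 6 starts at roll index 10: rolls=9,0 (sum=9), consumes 2 rolls
Frame 7 starts at roll index 12: rolls=3,2 (sum=5), consumes 2 rolls
Frame 8 starts at roll index 14: roll=10 (strike), consumes 1 roll
Frame 9 starts at roll index 15: roll=10 (strike), consumes 1 roll
Frame 10 starts at roll index 16: 2 remaining rolls

Answer: 0 2 4 6 8 10 12 14 15 16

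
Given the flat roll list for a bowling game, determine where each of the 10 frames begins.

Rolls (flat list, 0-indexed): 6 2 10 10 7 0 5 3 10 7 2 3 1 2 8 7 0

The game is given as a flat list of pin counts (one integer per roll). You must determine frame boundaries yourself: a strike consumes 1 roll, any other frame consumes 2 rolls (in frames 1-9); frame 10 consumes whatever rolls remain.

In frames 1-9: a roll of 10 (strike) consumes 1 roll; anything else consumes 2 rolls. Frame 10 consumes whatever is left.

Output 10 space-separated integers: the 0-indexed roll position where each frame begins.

Frame 1 starts at roll index 0: rolls=6,2 (sum=8), consumes 2 rolls
Frame 2 starts at roll index 2: roll=10 (strike), consumes 1 roll
Frame 3 starts at roll index 3: roll=10 (strike), consumes 1 roll
Frame 4 starts at roll index 4: rolls=7,0 (sum=7), consumes 2 rolls
Frame 5 starts at roll index 6: rolls=5,3 (sum=8), consumes 2 rolls
Frame 6 starts at roll index 8: roll=10 (strike), consumes 1 roll
Frame 7 starts at roll index 9: rolls=7,2 (sum=9), consumes 2 rolls
Frame 8 starts at roll index 11: rolls=3,1 (sum=4), consumes 2 rolls
Frame 9 starts at roll index 13: rolls=2,8 (sum=10), consumes 2 rolls
Frame 10 starts at roll index 15: 2 remaining rolls

Answer: 0 2 3 4 6 8 9 11 13 15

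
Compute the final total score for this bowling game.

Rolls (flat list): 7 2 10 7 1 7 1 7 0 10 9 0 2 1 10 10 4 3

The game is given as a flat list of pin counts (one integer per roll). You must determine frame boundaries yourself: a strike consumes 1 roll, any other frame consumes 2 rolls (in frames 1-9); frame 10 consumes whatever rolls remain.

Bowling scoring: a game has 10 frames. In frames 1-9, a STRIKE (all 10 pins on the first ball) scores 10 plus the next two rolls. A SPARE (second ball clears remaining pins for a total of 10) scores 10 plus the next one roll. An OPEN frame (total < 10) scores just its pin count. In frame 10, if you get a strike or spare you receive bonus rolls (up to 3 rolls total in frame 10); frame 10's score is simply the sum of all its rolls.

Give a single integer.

Answer: 122

Derivation:
Frame 1: OPEN (7+2=9). Cumulative: 9
Frame 2: STRIKE. 10 + next two rolls (7+1) = 18. Cumulative: 27
Frame 3: OPEN (7+1=8). Cumulative: 35
Frame 4: OPEN (7+1=8). Cumulative: 43
Frame 5: OPEN (7+0=7). Cumulative: 50
Frame 6: STRIKE. 10 + next two rolls (9+0) = 19. Cumulative: 69
Frame 7: OPEN (9+0=9). Cumulative: 78
Frame 8: OPEN (2+1=3). Cumulative: 81
Frame 9: STRIKE. 10 + next two rolls (10+4) = 24. Cumulative: 105
Frame 10: STRIKE. Sum of all frame-10 rolls (10+4+3) = 17. Cumulative: 122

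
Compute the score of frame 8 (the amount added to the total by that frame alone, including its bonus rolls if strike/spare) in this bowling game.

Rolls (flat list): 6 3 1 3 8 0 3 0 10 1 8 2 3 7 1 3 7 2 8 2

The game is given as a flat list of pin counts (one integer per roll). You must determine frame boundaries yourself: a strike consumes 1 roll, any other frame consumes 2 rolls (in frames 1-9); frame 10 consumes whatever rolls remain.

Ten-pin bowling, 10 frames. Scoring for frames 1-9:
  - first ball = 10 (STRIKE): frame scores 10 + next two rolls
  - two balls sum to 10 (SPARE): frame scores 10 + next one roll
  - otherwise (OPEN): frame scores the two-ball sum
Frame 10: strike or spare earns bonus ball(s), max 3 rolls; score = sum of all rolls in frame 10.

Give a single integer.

Answer: 8

Derivation:
Frame 1: OPEN (6+3=9). Cumulative: 9
Frame 2: OPEN (1+3=4). Cumulative: 13
Frame 3: OPEN (8+0=8). Cumulative: 21
Frame 4: OPEN (3+0=3). Cumulative: 24
Frame 5: STRIKE. 10 + next two rolls (1+8) = 19. Cumulative: 43
Frame 6: OPEN (1+8=9). Cumulative: 52
Frame 7: OPEN (2+3=5). Cumulative: 57
Frame 8: OPEN (7+1=8). Cumulative: 65
Frame 9: SPARE (3+7=10). 10 + next roll (2) = 12. Cumulative: 77
Frame 10: SPARE. Sum of all frame-10 rolls (2+8+2) = 12. Cumulative: 89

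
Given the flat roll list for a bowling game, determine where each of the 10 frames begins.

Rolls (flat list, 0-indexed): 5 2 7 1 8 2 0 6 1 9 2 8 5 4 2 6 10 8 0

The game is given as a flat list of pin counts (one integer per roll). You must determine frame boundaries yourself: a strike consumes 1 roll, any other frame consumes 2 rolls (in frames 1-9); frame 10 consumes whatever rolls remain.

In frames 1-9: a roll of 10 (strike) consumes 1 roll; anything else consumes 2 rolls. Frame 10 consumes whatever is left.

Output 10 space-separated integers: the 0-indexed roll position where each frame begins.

Frame 1 starts at roll index 0: rolls=5,2 (sum=7), consumes 2 rolls
Frame 2 starts at roll index 2: rolls=7,1 (sum=8), consumes 2 rolls
Frame 3 starts at roll index 4: rolls=8,2 (sum=10), consumes 2 rolls
Frame 4 starts at roll index 6: rolls=0,6 (sum=6), consumes 2 rolls
Frame 5 starts at roll index 8: rolls=1,9 (sum=10), consumes 2 rolls
Frame 6 starts at roll index 10: rolls=2,8 (sum=10), consumes 2 rolls
Frame 7 starts at roll index 12: rolls=5,4 (sum=9), consumes 2 rolls
Frame 8 starts at roll index 14: rolls=2,6 (sum=8), consumes 2 rolls
Frame 9 starts at roll index 16: roll=10 (strike), consumes 1 roll
Frame 10 starts at roll index 17: 2 remaining rolls

Answer: 0 2 4 6 8 10 12 14 16 17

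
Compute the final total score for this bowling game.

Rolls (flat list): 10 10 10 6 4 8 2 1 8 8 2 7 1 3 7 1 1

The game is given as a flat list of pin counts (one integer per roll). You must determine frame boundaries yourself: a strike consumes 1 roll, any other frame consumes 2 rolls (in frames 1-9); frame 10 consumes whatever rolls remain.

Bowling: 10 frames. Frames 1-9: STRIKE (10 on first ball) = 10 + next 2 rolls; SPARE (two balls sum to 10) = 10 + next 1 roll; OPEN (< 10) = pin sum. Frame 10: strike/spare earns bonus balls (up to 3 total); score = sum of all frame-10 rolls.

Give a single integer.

Frame 1: STRIKE. 10 + next two rolls (10+10) = 30. Cumulative: 30
Frame 2: STRIKE. 10 + next two rolls (10+6) = 26. Cumulative: 56
Frame 3: STRIKE. 10 + next two rolls (6+4) = 20. Cumulative: 76
Frame 4: SPARE (6+4=10). 10 + next roll (8) = 18. Cumulative: 94
Frame 5: SPARE (8+2=10). 10 + next roll (1) = 11. Cumulative: 105
Frame 6: OPEN (1+8=9). Cumulative: 114
Frame 7: SPARE (8+2=10). 10 + next roll (7) = 17. Cumulative: 131
Frame 8: OPEN (7+1=8). Cumulative: 139
Frame 9: SPARE (3+7=10). 10 + next roll (1) = 11. Cumulative: 150
Frame 10: OPEN. Sum of all frame-10 rolls (1+1) = 2. Cumulative: 152

Answer: 152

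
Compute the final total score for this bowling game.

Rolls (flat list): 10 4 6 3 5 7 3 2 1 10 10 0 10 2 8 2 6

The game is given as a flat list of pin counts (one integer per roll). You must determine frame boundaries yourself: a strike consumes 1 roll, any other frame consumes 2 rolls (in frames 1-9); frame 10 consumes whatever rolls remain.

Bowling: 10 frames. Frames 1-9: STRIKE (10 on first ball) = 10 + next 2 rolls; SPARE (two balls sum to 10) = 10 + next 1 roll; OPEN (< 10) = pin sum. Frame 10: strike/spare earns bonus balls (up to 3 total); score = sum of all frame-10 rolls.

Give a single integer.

Answer: 128

Derivation:
Frame 1: STRIKE. 10 + next two rolls (4+6) = 20. Cumulative: 20
Frame 2: SPARE (4+6=10). 10 + next roll (3) = 13. Cumulative: 33
Frame 3: OPEN (3+5=8). Cumulative: 41
Frame 4: SPARE (7+3=10). 10 + next roll (2) = 12. Cumulative: 53
Frame 5: OPEN (2+1=3). Cumulative: 56
Frame 6: STRIKE. 10 + next two rolls (10+0) = 20. Cumulative: 76
Frame 7: STRIKE. 10 + next two rolls (0+10) = 20. Cumulative: 96
Frame 8: SPARE (0+10=10). 10 + next roll (2) = 12. Cumulative: 108
Frame 9: SPARE (2+8=10). 10 + next roll (2) = 12. Cumulative: 120
Frame 10: OPEN. Sum of all frame-10 rolls (2+6) = 8. Cumulative: 128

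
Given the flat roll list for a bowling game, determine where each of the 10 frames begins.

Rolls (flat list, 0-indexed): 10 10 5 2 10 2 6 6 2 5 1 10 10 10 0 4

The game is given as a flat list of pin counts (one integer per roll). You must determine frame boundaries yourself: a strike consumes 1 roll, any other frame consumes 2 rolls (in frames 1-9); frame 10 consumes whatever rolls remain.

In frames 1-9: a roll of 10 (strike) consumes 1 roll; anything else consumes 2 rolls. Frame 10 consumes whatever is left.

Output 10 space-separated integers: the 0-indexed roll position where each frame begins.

Answer: 0 1 2 4 5 7 9 11 12 13

Derivation:
Frame 1 starts at roll index 0: roll=10 (strike), consumes 1 roll
Frame 2 starts at roll index 1: roll=10 (strike), consumes 1 roll
Frame 3 starts at roll index 2: rolls=5,2 (sum=7), consumes 2 rolls
Frame 4 starts at roll index 4: roll=10 (strike), consumes 1 roll
Frame 5 starts at roll index 5: rolls=2,6 (sum=8), consumes 2 rolls
Frame 6 starts at roll index 7: rolls=6,2 (sum=8), consumes 2 rolls
Frame 7 starts at roll index 9: rolls=5,1 (sum=6), consumes 2 rolls
Frame 8 starts at roll index 11: roll=10 (strike), consumes 1 roll
Frame 9 starts at roll index 12: roll=10 (strike), consumes 1 roll
Frame 10 starts at roll index 13: 3 remaining rolls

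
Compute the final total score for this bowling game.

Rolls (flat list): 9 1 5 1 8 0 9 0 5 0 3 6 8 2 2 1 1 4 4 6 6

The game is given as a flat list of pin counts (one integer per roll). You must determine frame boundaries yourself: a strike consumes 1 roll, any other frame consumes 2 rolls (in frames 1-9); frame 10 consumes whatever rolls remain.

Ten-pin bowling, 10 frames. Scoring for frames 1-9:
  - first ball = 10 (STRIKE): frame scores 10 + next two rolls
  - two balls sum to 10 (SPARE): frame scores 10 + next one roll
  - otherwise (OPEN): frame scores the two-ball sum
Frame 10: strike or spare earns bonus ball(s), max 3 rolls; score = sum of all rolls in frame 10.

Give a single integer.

Frame 1: SPARE (9+1=10). 10 + next roll (5) = 15. Cumulative: 15
Frame 2: OPEN (5+1=6). Cumulative: 21
Frame 3: OPEN (8+0=8). Cumulative: 29
Frame 4: OPEN (9+0=9). Cumulative: 38
Frame 5: OPEN (5+0=5). Cumulative: 43
Frame 6: OPEN (3+6=9). Cumulative: 52
Frame 7: SPARE (8+2=10). 10 + next roll (2) = 12. Cumulative: 64
Frame 8: OPEN (2+1=3). Cumulative: 67
Frame 9: OPEN (1+4=5). Cumulative: 72
Frame 10: SPARE. Sum of all frame-10 rolls (4+6+6) = 16. Cumulative: 88

Answer: 88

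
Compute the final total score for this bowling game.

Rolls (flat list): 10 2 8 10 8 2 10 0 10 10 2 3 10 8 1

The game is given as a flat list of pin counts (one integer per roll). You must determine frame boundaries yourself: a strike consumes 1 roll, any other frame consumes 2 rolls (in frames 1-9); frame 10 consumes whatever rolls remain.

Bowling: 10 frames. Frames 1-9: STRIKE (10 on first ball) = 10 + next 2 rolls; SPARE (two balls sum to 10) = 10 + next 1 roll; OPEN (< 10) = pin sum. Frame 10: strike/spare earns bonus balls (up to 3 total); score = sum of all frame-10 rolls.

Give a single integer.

Frame 1: STRIKE. 10 + next two rolls (2+8) = 20. Cumulative: 20
Frame 2: SPARE (2+8=10). 10 + next roll (10) = 20. Cumulative: 40
Frame 3: STRIKE. 10 + next two rolls (8+2) = 20. Cumulative: 60
Frame 4: SPARE (8+2=10). 10 + next roll (10) = 20. Cumulative: 80
Frame 5: STRIKE. 10 + next two rolls (0+10) = 20. Cumulative: 100
Frame 6: SPARE (0+10=10). 10 + next roll (10) = 20. Cumulative: 120
Frame 7: STRIKE. 10 + next two rolls (2+3) = 15. Cumulative: 135
Frame 8: OPEN (2+3=5). Cumulative: 140
Frame 9: STRIKE. 10 + next two rolls (8+1) = 19. Cumulative: 159
Frame 10: OPEN. Sum of all frame-10 rolls (8+1) = 9. Cumulative: 168

Answer: 168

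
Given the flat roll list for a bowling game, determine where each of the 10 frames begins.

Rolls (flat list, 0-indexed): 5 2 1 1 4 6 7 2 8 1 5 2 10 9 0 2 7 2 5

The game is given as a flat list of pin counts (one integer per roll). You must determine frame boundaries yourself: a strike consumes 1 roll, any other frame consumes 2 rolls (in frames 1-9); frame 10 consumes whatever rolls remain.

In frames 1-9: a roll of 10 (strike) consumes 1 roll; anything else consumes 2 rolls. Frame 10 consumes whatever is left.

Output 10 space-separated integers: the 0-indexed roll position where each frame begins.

Frame 1 starts at roll index 0: rolls=5,2 (sum=7), consumes 2 rolls
Frame 2 starts at roll index 2: rolls=1,1 (sum=2), consumes 2 rolls
Frame 3 starts at roll index 4: rolls=4,6 (sum=10), consumes 2 rolls
Frame 4 starts at roll index 6: rolls=7,2 (sum=9), consumes 2 rolls
Frame 5 starts at roll index 8: rolls=8,1 (sum=9), consumes 2 rolls
Frame 6 starts at roll index 10: rolls=5,2 (sum=7), consumes 2 rolls
Frame 7 starts at roll index 12: roll=10 (strike), consumes 1 roll
Frame 8 starts at roll index 13: rolls=9,0 (sum=9), consumes 2 rolls
Frame 9 starts at roll index 15: rolls=2,7 (sum=9), consumes 2 rolls
Frame 10 starts at roll index 17: 2 remaining rolls

Answer: 0 2 4 6 8 10 12 13 15 17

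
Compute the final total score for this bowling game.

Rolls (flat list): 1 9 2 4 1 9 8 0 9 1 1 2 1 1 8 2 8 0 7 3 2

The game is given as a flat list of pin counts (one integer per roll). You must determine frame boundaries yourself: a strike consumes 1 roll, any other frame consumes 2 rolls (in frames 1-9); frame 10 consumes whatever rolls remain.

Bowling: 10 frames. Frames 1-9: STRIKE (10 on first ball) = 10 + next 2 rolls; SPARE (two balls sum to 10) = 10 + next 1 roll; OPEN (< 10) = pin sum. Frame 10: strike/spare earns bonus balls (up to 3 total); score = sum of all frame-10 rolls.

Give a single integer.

Answer: 98

Derivation:
Frame 1: SPARE (1+9=10). 10 + next roll (2) = 12. Cumulative: 12
Frame 2: OPEN (2+4=6). Cumulative: 18
Frame 3: SPARE (1+9=10). 10 + next roll (8) = 18. Cumulative: 36
Frame 4: OPEN (8+0=8). Cumulative: 44
Frame 5: SPARE (9+1=10). 10 + next roll (1) = 11. Cumulative: 55
Frame 6: OPEN (1+2=3). Cumulative: 58
Frame 7: OPEN (1+1=2). Cumulative: 60
Frame 8: SPARE (8+2=10). 10 + next roll (8) = 18. Cumulative: 78
Frame 9: OPEN (8+0=8). Cumulative: 86
Frame 10: SPARE. Sum of all frame-10 rolls (7+3+2) = 12. Cumulative: 98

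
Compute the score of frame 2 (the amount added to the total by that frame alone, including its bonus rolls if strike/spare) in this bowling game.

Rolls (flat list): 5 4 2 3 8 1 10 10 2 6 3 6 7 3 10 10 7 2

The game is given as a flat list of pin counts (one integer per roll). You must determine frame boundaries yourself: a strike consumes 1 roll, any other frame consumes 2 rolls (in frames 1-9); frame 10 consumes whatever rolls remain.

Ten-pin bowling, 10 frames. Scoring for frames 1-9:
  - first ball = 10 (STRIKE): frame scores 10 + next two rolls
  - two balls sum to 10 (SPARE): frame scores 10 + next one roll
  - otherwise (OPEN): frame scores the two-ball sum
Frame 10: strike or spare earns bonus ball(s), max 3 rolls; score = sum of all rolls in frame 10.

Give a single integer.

Frame 1: OPEN (5+4=9). Cumulative: 9
Frame 2: OPEN (2+3=5). Cumulative: 14
Frame 3: OPEN (8+1=9). Cumulative: 23
Frame 4: STRIKE. 10 + next two rolls (10+2) = 22. Cumulative: 45

Answer: 5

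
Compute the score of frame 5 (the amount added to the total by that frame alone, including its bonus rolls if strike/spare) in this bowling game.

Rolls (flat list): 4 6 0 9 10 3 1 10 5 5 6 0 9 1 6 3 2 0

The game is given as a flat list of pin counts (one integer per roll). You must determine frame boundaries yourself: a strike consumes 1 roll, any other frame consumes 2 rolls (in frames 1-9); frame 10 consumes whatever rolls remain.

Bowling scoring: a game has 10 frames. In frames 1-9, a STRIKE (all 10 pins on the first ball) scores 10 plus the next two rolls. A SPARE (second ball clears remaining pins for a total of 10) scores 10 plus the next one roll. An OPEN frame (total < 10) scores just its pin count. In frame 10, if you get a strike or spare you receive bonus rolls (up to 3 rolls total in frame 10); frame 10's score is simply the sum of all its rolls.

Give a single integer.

Answer: 20

Derivation:
Frame 1: SPARE (4+6=10). 10 + next roll (0) = 10. Cumulative: 10
Frame 2: OPEN (0+9=9). Cumulative: 19
Frame 3: STRIKE. 10 + next two rolls (3+1) = 14. Cumulative: 33
Frame 4: OPEN (3+1=4). Cumulative: 37
Frame 5: STRIKE. 10 + next two rolls (5+5) = 20. Cumulative: 57
Frame 6: SPARE (5+5=10). 10 + next roll (6) = 16. Cumulative: 73
Frame 7: OPEN (6+0=6). Cumulative: 79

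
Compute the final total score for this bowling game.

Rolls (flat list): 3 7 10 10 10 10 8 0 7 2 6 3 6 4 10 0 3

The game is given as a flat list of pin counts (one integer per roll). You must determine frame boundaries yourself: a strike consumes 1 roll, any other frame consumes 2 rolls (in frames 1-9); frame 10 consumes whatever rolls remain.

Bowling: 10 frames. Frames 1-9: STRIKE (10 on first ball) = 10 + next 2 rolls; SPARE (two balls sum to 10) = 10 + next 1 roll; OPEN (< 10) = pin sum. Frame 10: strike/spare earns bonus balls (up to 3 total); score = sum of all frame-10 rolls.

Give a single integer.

Frame 1: SPARE (3+7=10). 10 + next roll (10) = 20. Cumulative: 20
Frame 2: STRIKE. 10 + next two rolls (10+10) = 30. Cumulative: 50
Frame 3: STRIKE. 10 + next two rolls (10+10) = 30. Cumulative: 80
Frame 4: STRIKE. 10 + next two rolls (10+8) = 28. Cumulative: 108
Frame 5: STRIKE. 10 + next two rolls (8+0) = 18. Cumulative: 126
Frame 6: OPEN (8+0=8). Cumulative: 134
Frame 7: OPEN (7+2=9). Cumulative: 143
Frame 8: OPEN (6+3=9). Cumulative: 152
Frame 9: SPARE (6+4=10). 10 + next roll (10) = 20. Cumulative: 172
Frame 10: STRIKE. Sum of all frame-10 rolls (10+0+3) = 13. Cumulative: 185

Answer: 185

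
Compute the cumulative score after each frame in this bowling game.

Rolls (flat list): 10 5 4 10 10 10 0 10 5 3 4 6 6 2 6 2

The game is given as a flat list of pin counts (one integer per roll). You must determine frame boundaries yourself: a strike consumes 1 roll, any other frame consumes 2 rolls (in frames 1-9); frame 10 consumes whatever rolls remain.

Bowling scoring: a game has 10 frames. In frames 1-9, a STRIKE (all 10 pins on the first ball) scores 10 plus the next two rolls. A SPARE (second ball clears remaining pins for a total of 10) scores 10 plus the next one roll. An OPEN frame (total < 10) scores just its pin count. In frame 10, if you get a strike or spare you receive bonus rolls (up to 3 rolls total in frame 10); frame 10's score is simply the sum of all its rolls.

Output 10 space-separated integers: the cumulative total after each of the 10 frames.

Frame 1: STRIKE. 10 + next two rolls (5+4) = 19. Cumulative: 19
Frame 2: OPEN (5+4=9). Cumulative: 28
Frame 3: STRIKE. 10 + next two rolls (10+10) = 30. Cumulative: 58
Frame 4: STRIKE. 10 + next two rolls (10+0) = 20. Cumulative: 78
Frame 5: STRIKE. 10 + next two rolls (0+10) = 20. Cumulative: 98
Frame 6: SPARE (0+10=10). 10 + next roll (5) = 15. Cumulative: 113
Frame 7: OPEN (5+3=8). Cumulative: 121
Frame 8: SPARE (4+6=10). 10 + next roll (6) = 16. Cumulative: 137
Frame 9: OPEN (6+2=8). Cumulative: 145
Frame 10: OPEN. Sum of all frame-10 rolls (6+2) = 8. Cumulative: 153

Answer: 19 28 58 78 98 113 121 137 145 153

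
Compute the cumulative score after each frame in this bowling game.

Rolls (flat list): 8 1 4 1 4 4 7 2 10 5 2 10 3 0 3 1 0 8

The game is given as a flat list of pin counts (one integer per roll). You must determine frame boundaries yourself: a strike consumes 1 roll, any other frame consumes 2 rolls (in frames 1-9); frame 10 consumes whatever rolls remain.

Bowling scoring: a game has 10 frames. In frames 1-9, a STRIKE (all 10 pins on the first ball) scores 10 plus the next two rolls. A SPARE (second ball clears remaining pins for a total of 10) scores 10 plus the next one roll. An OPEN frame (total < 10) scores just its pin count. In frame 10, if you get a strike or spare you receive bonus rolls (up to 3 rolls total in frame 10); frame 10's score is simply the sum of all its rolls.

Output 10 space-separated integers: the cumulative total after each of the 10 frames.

Answer: 9 14 22 31 48 55 68 71 75 83

Derivation:
Frame 1: OPEN (8+1=9). Cumulative: 9
Frame 2: OPEN (4+1=5). Cumulative: 14
Frame 3: OPEN (4+4=8). Cumulative: 22
Frame 4: OPEN (7+2=9). Cumulative: 31
Frame 5: STRIKE. 10 + next two rolls (5+2) = 17. Cumulative: 48
Frame 6: OPEN (5+2=7). Cumulative: 55
Frame 7: STRIKE. 10 + next two rolls (3+0) = 13. Cumulative: 68
Frame 8: OPEN (3+0=3). Cumulative: 71
Frame 9: OPEN (3+1=4). Cumulative: 75
Frame 10: OPEN. Sum of all frame-10 rolls (0+8) = 8. Cumulative: 83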